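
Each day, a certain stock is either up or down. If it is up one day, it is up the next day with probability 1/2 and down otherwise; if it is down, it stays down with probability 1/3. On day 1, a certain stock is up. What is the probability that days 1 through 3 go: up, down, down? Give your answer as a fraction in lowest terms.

Day 1 is given. For each transition, use the conditional probability from the current state:
P(down | up) = 1/2; P(down | down) = 1/3.
P = 1/2 × 1/3 = 1/6.

1/6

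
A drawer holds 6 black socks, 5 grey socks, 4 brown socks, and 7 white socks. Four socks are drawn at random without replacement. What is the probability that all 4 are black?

P = 6/22 × 5/21 × 4/20 × 3/19 = 360/175560 = 3/1463.

3/1463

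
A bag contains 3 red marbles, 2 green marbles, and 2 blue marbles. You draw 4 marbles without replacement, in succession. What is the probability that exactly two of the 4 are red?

One ordering (red drawn first) has probability 3/7 × 2/6 × 4/5 × 3/4 = 72/840 = 3/35.
There are C(4,2) = 6 such orderings, each equally likely, so P = 6 × 3/35 = 18/35.

18/35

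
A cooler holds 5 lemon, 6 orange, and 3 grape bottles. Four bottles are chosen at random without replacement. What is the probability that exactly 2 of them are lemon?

360/1001

One ordering (lemon drawn first) has probability 5/14 × 4/13 × 9/12 × 8/11 = 1440/24024 = 60/1001.
There are C(4,2) = 6 such orderings, each equally likely, so P = 6 × 60/1001 = 360/1001.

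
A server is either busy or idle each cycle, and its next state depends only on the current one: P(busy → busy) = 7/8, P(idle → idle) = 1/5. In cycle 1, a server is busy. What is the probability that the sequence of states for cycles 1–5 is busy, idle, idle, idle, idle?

1/1000

Cycle 1 is given. For each transition, use the conditional probability from the current state:
P(idle | busy) = 1/8; P(idle | idle) = 1/5; P(idle | idle) = 1/5; P(idle | idle) = 1/5.
P = 1/8 × 1/5 × 1/5 × 1/5 = 1/1000.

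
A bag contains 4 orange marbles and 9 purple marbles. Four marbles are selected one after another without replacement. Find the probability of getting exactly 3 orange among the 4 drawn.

One ordering (orange drawn first) has probability 4/13 × 3/12 × 2/11 × 9/10 = 216/17160 = 9/715.
There are C(4,3) = 4 such orderings, each equally likely, so P = 4 × 9/715 = 36/715.

36/715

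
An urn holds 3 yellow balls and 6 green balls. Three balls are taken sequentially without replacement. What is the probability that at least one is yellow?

P(no yellow) = 6/9 × 5/8 × 4/7 = 120/504 = 5/21.
P(at least one) = 1 − 5/21 = 16/21.

16/21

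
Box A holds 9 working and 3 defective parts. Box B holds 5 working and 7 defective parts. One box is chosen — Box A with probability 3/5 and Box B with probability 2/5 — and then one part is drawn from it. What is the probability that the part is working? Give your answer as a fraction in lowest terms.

From Box A: P(working) = 9/12.
From Box B: P(working) = 5/12.
Total probability = (3/5)(9/12) + (2/5)(5/12) = 37/60.

37/60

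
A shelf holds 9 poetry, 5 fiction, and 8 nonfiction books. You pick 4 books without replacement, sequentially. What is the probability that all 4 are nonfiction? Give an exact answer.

2/209

P(every draw is nonfiction) = 8/22 × 7/21 × 6/20 × 5/19 = 1680/175560 = 2/209.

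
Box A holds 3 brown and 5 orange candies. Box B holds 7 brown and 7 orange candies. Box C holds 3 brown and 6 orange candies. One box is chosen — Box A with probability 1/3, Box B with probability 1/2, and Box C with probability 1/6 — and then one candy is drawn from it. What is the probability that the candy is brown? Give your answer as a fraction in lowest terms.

From Box A: P(brown) = 3/8.
From Box B: P(brown) = 7/14.
From Box C: P(brown) = 3/9.
Total probability = (1/3)(3/8) + (1/2)(7/14) + (1/6)(3/9) = 31/72.

31/72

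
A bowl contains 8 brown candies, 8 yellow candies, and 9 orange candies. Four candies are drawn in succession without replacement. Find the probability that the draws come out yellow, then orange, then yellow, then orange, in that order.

84/6325

Each draw changes the counts, so multiply the conditional probabilities along the sequence:
P = 8/25 × 9/24 × 7/23 × 8/22 = 4032/303600 = 84/6325.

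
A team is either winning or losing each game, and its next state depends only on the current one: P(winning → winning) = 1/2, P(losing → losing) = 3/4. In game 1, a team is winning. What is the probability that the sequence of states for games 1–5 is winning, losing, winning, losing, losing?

Game 1 is given. For each transition, use the conditional probability from the current state:
P(losing | winning) = 1/2; P(winning | losing) = 1/4; P(losing | winning) = 1/2; P(losing | losing) = 3/4.
P = 1/2 × 1/4 × 1/2 × 3/4 = 3/64.

3/64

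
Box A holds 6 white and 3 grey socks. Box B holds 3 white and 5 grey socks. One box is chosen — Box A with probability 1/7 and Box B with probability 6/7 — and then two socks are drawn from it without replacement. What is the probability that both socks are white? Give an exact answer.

89/588

From Box A: P(both white) = (6/9)(5/8) = 5/12.
From Box B: P(both white) = (3/8)(2/7) = 3/28.
Total probability = (1/7)(5/12) + (6/7)(3/28) = 89/588.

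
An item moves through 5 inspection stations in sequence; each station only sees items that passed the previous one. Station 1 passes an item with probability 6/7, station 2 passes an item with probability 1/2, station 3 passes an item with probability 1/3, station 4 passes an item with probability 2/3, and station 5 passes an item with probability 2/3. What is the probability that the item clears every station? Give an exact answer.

4/63

Each stage is reached only if all earlier stages succeed, so
P = 6/7 × 1/2 × 1/3 × 2/3 × 2/3 = 24/378 = 4/63.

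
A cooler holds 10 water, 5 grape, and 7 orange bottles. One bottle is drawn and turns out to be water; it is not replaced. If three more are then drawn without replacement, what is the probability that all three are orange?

1/38

After the first draw, 7 of the remaining 21 bottles are orange.
P = 7/21 × 6/20 × 5/19 = 210/7980 = 1/38.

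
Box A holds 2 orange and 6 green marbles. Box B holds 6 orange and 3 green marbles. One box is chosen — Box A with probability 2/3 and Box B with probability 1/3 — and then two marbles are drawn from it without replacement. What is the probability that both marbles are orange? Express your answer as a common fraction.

41/252

From Box A: P(both orange) = (2/8)(1/7) = 1/28.
From Box B: P(both orange) = (6/9)(5/8) = 5/12.
Total probability = (2/3)(1/28) + (1/3)(5/12) = 41/252.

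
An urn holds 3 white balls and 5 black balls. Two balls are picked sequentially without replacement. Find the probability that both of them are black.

P(all black) = 5/8 × 4/7 = 20/56 = 5/14.

5/14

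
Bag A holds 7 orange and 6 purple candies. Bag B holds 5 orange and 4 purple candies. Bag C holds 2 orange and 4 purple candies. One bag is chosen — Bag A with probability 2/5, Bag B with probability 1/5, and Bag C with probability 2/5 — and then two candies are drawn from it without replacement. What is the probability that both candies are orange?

From Bag A: P(both orange) = (7/13)(6/12) = 7/26.
From Bag B: P(both orange) = (5/9)(4/8) = 5/18.
From Bag C: P(both orange) = (2/6)(1/5) = 1/15.
Total probability = (2/5)(7/26) + (1/5)(5/18) + (2/5)(1/15) = 1111/5850.

1111/5850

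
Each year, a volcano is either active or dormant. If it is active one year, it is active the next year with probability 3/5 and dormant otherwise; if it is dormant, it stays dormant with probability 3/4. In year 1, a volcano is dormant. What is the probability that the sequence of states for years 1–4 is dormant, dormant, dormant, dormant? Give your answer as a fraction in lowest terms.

Year 1 is given. For each transition, use the conditional probability from the current state:
P(dormant | dormant) = 3/4; P(dormant | dormant) = 3/4; P(dormant | dormant) = 3/4.
P = 3/4 × 3/4 × 3/4 = 27/64.

27/64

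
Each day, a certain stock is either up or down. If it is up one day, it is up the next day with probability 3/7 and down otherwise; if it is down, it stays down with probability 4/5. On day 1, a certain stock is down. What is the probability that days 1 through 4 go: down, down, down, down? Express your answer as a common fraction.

Day 1 is given. For each transition, use the conditional probability from the current state:
P(down | down) = 4/5; P(down | down) = 4/5; P(down | down) = 4/5.
P = 4/5 × 4/5 × 4/5 = 64/125.

64/125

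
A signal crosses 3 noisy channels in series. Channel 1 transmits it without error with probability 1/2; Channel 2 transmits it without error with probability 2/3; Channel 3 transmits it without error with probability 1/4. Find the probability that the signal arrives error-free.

1/12

The events are sequential, so multiply the conditional probabilities:
P = 1/2 × 2/3 × 1/4 = 2/24 = 1/12.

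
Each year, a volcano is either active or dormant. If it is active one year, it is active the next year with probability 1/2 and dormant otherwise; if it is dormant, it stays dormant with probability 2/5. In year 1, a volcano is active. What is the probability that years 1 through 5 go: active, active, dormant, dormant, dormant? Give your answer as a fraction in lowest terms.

1/25

Year 1 is given. For each transition, use the conditional probability from the current state:
P(active | active) = 1/2; P(dormant | active) = 1/2; P(dormant | dormant) = 2/5; P(dormant | dormant) = 2/5.
P = 1/2 × 1/2 × 2/5 × 2/5 = 4/100 = 1/25.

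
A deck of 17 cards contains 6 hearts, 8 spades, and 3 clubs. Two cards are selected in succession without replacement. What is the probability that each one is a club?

P(every draw is a club) = 3/17 × 2/16 = 6/272 = 3/136.

3/136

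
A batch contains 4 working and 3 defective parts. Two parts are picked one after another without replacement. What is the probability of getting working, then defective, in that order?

Each draw changes the counts, so multiply the conditional probabilities along the sequence:
P = 4/7 × 3/6 = 12/42 = 2/7.

2/7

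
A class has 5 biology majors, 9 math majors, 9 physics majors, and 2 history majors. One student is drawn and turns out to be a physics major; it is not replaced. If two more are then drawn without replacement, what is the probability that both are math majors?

3/23

After the first draw, 9 of the remaining 24 students are math majors.
P = 9/24 × 8/23 = 72/552 = 3/23.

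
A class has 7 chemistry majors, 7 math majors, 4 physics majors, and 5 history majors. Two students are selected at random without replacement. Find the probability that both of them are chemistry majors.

P(all chemistry majors) = 7/23 × 6/22 = 42/506 = 21/253.

21/253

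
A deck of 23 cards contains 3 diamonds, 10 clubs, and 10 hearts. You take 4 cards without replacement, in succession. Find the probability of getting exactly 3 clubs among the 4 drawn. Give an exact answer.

One ordering (clubs drawn first) has probability 10/23 × 9/22 × 8/21 × 13/20 = 9360/212520 = 78/1771.
There are C(4,3) = 4 such orderings, each equally likely, so P = 4 × 78/1771 = 312/1771.

312/1771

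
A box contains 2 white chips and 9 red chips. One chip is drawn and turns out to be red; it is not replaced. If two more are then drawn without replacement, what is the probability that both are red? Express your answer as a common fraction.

After the first draw, 8 of the remaining 10 chips are red.
P = 8/10 × 7/9 = 56/90 = 28/45.

28/45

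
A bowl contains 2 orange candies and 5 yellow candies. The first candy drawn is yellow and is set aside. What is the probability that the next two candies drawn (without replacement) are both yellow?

2/5

With the first candy removed, 4 yellow remain out of 6.
P = 4/6 × 3/5 = 12/30 = 2/5.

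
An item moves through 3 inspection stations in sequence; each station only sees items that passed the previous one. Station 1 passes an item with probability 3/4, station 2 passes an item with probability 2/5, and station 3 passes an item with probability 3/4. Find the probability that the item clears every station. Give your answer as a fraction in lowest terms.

Each stage is reached only if all earlier stages succeed, so
P = 3/4 × 2/5 × 3/4 = 18/80 = 9/40.

9/40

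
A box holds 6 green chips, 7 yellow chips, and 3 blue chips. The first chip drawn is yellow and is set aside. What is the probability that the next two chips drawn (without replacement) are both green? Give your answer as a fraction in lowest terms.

1/7

With the first chip removed, 6 green remain out of 15.
P = 6/15 × 5/14 = 30/210 = 1/7.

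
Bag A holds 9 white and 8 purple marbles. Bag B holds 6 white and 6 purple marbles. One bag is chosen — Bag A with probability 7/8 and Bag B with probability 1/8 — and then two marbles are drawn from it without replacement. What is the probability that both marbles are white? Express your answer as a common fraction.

389/1496

From Bag A: P(both white) = (9/17)(8/16) = 9/34.
From Bag B: P(both white) = (6/12)(5/11) = 5/22.
Total probability = (7/8)(9/34) + (1/8)(5/22) = 389/1496.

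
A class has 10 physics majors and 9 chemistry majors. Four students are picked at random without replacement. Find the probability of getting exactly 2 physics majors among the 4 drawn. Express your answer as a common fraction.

135/323

One ordering (physics majors drawn first) has probability 10/19 × 9/18 × 9/17 × 8/16 = 6480/93024 = 45/646.
There are C(4,2) = 6 such orderings, each equally likely, so P = 6 × 45/646 = 135/323.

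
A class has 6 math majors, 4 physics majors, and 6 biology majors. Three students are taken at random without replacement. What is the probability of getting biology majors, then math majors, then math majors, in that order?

3/56

Multiply the probability of each draw given the previous ones:
P = 6/16 × 6/15 × 5/14 = 180/3360 = 3/56.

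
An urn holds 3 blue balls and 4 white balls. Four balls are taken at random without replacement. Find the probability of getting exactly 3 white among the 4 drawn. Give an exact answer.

One ordering (white drawn first) has probability 4/7 × 3/6 × 2/5 × 3/4 = 72/840 = 3/35.
There are C(4,3) = 4 such orderings, each equally likely, so P = 4 × 3/35 = 12/35.

12/35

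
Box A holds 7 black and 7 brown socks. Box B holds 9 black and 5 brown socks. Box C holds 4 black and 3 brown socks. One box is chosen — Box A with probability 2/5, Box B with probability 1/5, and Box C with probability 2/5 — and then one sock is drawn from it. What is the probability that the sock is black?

From Box A: P(black) = 7/14.
From Box B: P(black) = 9/14.
From Box C: P(black) = 4/7.
Total probability = (2/5)(7/14) + (1/5)(9/14) + (2/5)(4/7) = 39/70.

39/70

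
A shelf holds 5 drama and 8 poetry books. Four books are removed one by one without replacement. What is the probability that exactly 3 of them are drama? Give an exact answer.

One ordering (drama drawn first) has probability 5/13 × 4/12 × 3/11 × 8/10 = 480/17160 = 4/143.
There are C(4,3) = 4 such orderings, each equally likely, so P = 4 × 4/143 = 16/143.

16/143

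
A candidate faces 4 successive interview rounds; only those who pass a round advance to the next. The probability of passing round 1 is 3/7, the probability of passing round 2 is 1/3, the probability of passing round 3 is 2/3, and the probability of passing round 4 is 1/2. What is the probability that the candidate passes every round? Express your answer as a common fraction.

1/21

Multiplying along the chain,
P = 3/7 × 1/3 × 2/3 × 1/2 = 6/126 = 1/21.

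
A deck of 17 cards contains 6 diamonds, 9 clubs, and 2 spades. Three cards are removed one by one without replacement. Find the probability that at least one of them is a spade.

P(no spades) = 15/17 × 14/16 × 13/15 = 2730/4080 = 91/136.
P(at least one) = 1 − 91/136 = 45/136.

45/136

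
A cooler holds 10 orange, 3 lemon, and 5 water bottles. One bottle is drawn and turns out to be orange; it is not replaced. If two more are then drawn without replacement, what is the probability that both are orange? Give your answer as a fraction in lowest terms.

After the first draw, 9 of the remaining 17 bottles are orange.
P = 9/17 × 8/16 = 72/272 = 9/34.

9/34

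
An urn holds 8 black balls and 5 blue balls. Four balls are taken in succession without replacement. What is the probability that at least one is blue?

129/143

P(no blue) = 8/13 × 7/12 × 6/11 × 5/10 = 1680/17160 = 14/143.
P(at least one) = 1 − 14/143 = 129/143.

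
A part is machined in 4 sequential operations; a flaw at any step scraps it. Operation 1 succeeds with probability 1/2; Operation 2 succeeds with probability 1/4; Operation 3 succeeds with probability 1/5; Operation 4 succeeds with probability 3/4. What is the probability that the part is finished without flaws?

3/160

Multiplying along the chain,
P = 1/2 × 1/4 × 1/5 × 3/4 = 3/160.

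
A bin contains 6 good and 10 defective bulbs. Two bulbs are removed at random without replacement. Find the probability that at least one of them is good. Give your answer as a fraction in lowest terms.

5/8

P(no good) = 10/16 × 9/15 = 90/240 = 3/8.
P(at least one) = 1 − 3/8 = 5/8.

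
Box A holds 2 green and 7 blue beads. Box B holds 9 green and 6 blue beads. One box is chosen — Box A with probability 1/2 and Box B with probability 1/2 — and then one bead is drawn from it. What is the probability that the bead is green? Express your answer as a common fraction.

From Box A: P(green) = 2/9.
From Box B: P(green) = 9/15.
Total probability = (1/2)(2/9) + (1/2)(9/15) = 37/90.

37/90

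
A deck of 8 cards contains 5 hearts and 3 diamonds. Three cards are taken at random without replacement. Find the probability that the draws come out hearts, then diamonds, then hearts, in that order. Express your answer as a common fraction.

5/28

Multiply the probability of each draw given the previous ones:
P = 5/8 × 3/7 × 4/6 = 60/336 = 5/28.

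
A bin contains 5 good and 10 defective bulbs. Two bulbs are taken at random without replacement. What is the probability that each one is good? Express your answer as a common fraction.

P = 5/15 × 4/14 = 20/210 = 2/21.

2/21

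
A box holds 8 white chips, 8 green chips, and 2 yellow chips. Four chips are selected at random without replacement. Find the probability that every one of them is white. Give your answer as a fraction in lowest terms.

P(every draw is white) = 8/18 × 7/17 × 6/16 × 5/15 = 1680/73440 = 7/306.

7/306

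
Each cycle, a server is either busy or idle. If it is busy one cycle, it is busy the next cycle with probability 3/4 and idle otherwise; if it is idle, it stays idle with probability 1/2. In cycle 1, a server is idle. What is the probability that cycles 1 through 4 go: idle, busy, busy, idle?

3/32

Cycle 1 is given. For each transition, use the conditional probability from the current state:
P(busy | idle) = 1/2; P(busy | busy) = 3/4; P(idle | busy) = 1/4.
P = 1/2 × 3/4 × 1/4 = 3/32.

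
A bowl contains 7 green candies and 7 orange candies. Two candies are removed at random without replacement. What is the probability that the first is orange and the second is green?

Each draw changes the counts, so multiply the conditional probabilities along the sequence:
P = 7/14 × 7/13 = 49/182 = 7/26.

7/26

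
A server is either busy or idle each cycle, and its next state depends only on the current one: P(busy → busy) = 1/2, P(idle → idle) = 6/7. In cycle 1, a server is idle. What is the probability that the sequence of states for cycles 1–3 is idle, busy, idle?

Cycle 1 is given. For each transition, use the conditional probability from the current state:
P(busy | idle) = 1/7; P(idle | busy) = 1/2.
P = 1/7 × 1/2 = 1/14.

1/14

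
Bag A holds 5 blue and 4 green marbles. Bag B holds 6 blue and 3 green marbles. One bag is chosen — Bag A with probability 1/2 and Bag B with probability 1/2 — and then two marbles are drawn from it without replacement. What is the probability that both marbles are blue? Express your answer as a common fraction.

25/72

From Bag A: P(both blue) = (5/9)(4/8) = 5/18.
From Bag B: P(both blue) = (6/9)(5/8) = 5/12.
Total probability = (1/2)(5/18) + (1/2)(5/12) = 25/72.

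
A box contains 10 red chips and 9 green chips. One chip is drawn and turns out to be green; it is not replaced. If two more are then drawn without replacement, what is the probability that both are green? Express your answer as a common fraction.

With the first chip removed, 8 green remain out of 18.
P = 8/18 × 7/17 = 56/306 = 28/153.

28/153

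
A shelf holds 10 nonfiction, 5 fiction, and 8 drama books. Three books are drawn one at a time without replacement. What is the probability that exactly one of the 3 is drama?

One ordering (drama drawn first) has probability 8/23 × 15/22 × 14/21 = 1680/10626 = 40/253.
There are C(3,1) = 3 such orderings, each equally likely, so P = 3 × 40/253 = 120/253.

120/253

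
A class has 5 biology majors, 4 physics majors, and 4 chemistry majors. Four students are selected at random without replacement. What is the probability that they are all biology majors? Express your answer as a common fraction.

P(all biology majors) = 5/13 × 4/12 × 3/11 × 2/10 = 120/17160 = 1/143.

1/143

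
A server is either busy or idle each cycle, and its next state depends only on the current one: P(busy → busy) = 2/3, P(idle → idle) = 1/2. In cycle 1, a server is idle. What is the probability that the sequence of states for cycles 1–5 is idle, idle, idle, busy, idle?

Cycle 1 is given. For each transition, use the conditional probability from the current state:
P(idle | idle) = 1/2; P(idle | idle) = 1/2; P(busy | idle) = 1/2; P(idle | busy) = 1/3.
P = 1/2 × 1/2 × 1/2 × 1/3 = 1/24.

1/24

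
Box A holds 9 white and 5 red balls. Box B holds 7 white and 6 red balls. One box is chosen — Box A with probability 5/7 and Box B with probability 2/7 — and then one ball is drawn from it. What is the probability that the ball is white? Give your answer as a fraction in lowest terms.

781/1274

From Box A: P(white) = 9/14.
From Box B: P(white) = 7/13.
Total probability = (5/7)(9/14) + (2/7)(7/13) = 781/1274.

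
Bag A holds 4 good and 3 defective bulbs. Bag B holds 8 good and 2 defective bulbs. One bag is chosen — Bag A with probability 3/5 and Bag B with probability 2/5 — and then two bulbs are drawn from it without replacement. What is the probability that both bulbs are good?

662/1575

From Bag A: P(both good) = (4/7)(3/6) = 2/7.
From Bag B: P(both good) = (8/10)(7/9) = 28/45.
Total probability = (3/5)(2/7) + (2/5)(28/45) = 662/1575.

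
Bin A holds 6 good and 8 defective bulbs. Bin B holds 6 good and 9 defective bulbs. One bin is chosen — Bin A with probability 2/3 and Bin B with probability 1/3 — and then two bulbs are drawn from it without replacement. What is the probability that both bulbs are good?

43/273

From Bin A: P(both good) = (6/14)(5/13) = 15/91.
From Bin B: P(both good) = (6/15)(5/14) = 1/7.
Total probability = (2/3)(15/91) + (1/3)(1/7) = 43/273.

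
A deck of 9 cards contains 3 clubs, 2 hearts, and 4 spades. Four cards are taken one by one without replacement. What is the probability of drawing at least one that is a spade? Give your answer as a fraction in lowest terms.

P(no spades) = 5/9 × 4/8 × 3/7 × 2/6 = 120/3024 = 5/126.
P(at least one) = 1 − 5/126 = 121/126.

121/126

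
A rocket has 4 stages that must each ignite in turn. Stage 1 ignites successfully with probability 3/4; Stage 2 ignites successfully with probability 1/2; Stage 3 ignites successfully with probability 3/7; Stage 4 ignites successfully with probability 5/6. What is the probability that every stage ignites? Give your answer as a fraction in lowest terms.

The events are sequential, so multiply the conditional probabilities:
P = 3/4 × 1/2 × 3/7 × 5/6 = 45/336 = 15/112.

15/112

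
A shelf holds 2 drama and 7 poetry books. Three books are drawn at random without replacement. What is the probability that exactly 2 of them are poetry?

1/2

One ordering (poetry drawn first) has probability 7/9 × 6/8 × 2/7 = 84/504 = 1/6.
There are C(3,2) = 3 such orderings, each equally likely, so P = 3 × 1/6 = 1/2.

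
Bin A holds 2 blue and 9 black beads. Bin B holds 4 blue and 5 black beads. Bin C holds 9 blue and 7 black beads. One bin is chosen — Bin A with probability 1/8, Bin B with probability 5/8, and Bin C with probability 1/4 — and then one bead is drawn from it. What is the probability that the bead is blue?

2795/6336

From Bin A: P(blue) = 2/11.
From Bin B: P(blue) = 4/9.
From Bin C: P(blue) = 9/16.
Total probability = (1/8)(2/11) + (5/8)(4/9) + (1/4)(9/16) = 2795/6336.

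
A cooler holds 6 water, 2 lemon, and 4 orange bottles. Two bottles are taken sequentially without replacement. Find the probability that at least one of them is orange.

P(no orange) = 8/12 × 7/11 = 56/132 = 14/33.
P(at least one) = 1 − 14/33 = 19/33.

19/33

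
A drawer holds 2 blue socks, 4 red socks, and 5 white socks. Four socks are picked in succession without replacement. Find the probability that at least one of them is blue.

P(no blue) = 9/11 × 8/10 × 7/9 × 6/8 = 3024/7920 = 21/55.
P(at least one) = 1 − 21/55 = 34/55.

34/55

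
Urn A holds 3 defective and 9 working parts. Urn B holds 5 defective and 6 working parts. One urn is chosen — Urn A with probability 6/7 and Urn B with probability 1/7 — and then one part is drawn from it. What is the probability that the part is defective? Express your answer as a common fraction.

43/154

From Urn A: P(defective) = 3/12.
From Urn B: P(defective) = 5/11.
Total probability = (6/7)(3/12) + (1/7)(5/11) = 43/154.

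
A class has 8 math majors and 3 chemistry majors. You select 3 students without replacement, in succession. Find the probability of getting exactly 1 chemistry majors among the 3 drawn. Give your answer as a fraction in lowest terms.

28/55

One ordering (a chemistry major drawn first) has probability 3/11 × 8/10 × 7/9 = 168/990 = 28/165.
There are C(3,1) = 3 such orderings, each equally likely, so P = 3 × 28/165 = 28/55.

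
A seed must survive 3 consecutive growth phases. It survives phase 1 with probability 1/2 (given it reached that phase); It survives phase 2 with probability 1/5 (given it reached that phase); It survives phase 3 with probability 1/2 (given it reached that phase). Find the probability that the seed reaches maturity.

1/20

Each stage is reached only if all earlier stages succeed, so
P = 1/2 × 1/5 × 1/2 = 1/20.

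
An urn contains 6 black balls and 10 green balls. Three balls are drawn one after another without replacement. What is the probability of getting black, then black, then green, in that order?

Multiply the probability of each draw given the previous ones:
P = 6/16 × 5/15 × 10/14 = 300/3360 = 5/56.

5/56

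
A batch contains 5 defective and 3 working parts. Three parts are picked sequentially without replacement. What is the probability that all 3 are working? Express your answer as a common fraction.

P(every draw is working) = 3/8 × 2/7 × 1/6 = 6/336 = 1/56.

1/56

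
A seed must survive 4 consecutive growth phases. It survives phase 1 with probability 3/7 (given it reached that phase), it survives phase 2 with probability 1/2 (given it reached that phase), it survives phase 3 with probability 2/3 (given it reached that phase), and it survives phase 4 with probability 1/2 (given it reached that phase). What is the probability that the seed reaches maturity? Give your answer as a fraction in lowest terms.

Each stage is reached only if all earlier stages succeed, so
P = 3/7 × 1/2 × 2/3 × 1/2 = 6/84 = 1/14.

1/14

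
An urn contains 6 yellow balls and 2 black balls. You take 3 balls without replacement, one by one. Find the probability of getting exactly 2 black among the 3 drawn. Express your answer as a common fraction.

One ordering (black drawn first) has probability 2/8 × 1/7 × 6/6 = 12/336 = 1/28.
There are C(3,2) = 3 such orderings, each equally likely, so P = 3 × 1/28 = 3/28.

3/28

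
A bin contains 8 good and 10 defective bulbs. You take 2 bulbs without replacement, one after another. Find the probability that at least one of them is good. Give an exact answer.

12/17

P(no good) = 10/18 × 9/17 = 90/306 = 5/17.
P(at least one) = 1 − 5/17 = 12/17.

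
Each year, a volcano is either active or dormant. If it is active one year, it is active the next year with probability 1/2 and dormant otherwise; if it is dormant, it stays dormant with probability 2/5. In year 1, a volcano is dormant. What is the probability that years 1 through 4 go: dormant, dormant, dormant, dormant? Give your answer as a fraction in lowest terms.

Year 1 is given. For each transition, use the conditional probability from the current state:
P(dormant | dormant) = 2/5; P(dormant | dormant) = 2/5; P(dormant | dormant) = 2/5.
P = 2/5 × 2/5 × 2/5 = 8/125.

8/125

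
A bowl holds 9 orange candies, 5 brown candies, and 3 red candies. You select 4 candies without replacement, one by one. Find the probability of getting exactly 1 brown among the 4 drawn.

55/119

One ordering (brown drawn first) has probability 5/17 × 12/16 × 11/15 × 10/14 = 6600/57120 = 55/476.
There are C(4,1) = 4 such orderings, each equally likely, so P = 4 × 55/476 = 55/119.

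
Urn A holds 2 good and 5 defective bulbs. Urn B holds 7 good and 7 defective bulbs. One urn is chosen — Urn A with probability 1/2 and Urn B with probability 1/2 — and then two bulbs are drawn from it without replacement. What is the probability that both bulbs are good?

38/273

From Urn A: P(both good) = (2/7)(1/6) = 1/21.
From Urn B: P(both good) = (7/14)(6/13) = 3/13.
Total probability = (1/2)(1/21) + (1/2)(3/13) = 38/273.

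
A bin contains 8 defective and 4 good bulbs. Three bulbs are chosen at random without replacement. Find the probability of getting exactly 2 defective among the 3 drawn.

28/55

One ordering (defective drawn first) has probability 8/12 × 7/11 × 4/10 = 224/1320 = 28/165.
There are C(3,2) = 3 such orderings, each equally likely, so P = 3 × 28/165 = 28/55.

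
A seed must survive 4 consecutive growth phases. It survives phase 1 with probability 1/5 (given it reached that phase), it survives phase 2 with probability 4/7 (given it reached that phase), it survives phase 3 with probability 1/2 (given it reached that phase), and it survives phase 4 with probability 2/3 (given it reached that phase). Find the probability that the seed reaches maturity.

4/105

Each stage is reached only if all earlier stages succeed, so
P = 1/5 × 4/7 × 1/2 × 2/3 = 8/210 = 4/105.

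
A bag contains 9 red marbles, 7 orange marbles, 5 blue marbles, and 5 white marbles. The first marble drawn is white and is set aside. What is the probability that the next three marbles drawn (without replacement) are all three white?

After the first draw, 4 of the remaining 25 marbles are white.
P = 4/25 × 3/24 × 2/23 = 24/13800 = 1/575.

1/575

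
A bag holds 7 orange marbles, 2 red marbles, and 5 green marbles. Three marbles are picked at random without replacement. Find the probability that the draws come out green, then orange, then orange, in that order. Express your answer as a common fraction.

Each draw changes the counts, so multiply the conditional probabilities along the sequence:
P = 5/14 × 7/13 × 6/12 = 210/2184 = 5/52.

5/52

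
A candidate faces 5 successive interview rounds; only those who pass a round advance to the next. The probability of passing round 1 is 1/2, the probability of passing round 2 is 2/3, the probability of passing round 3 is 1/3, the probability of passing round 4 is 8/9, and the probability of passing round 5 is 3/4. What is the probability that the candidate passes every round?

Each stage is reached only if all earlier stages succeed, so
P = 1/2 × 2/3 × 1/3 × 8/9 × 3/4 = 48/648 = 2/27.

2/27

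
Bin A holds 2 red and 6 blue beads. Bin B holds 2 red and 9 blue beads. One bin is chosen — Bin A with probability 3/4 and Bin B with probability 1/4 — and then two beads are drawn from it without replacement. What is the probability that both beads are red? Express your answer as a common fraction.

193/6160

From Bin A: P(both red) = (2/8)(1/7) = 1/28.
From Bin B: P(both red) = (2/11)(1/10) = 1/55.
Total probability = (3/4)(1/28) + (1/4)(1/55) = 193/6160.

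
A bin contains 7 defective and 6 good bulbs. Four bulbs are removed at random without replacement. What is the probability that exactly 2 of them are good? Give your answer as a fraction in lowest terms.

63/143

One ordering (good drawn first) has probability 6/13 × 5/12 × 7/11 × 6/10 = 1260/17160 = 21/286.
There are C(4,2) = 6 such orderings, each equally likely, so P = 6 × 21/286 = 63/143.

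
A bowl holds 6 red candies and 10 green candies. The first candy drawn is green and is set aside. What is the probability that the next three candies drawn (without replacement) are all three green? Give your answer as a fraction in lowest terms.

With the first candy removed, 9 green remain out of 15.
P = 9/15 × 8/14 × 7/13 = 504/2730 = 12/65.

12/65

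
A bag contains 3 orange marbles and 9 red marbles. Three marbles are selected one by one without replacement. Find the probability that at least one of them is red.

P(no red) = 3/12 × 2/11 × 1/10 = 6/1320 = 1/220.
P(at least one) = 1 − 1/220 = 219/220.

219/220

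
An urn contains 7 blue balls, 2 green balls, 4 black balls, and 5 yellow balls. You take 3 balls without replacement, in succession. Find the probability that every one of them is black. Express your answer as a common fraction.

1/204

P(all black) = 4/18 × 3/17 × 2/16 = 24/4896 = 1/204.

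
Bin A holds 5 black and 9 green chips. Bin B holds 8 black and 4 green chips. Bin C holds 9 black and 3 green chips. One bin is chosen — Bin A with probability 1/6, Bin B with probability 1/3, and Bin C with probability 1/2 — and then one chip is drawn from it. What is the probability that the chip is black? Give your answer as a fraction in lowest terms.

From Bin A: P(black) = 5/14.
From Bin B: P(black) = 8/12.
From Bin C: P(black) = 9/12.
Total probability = (1/6)(5/14) + (1/3)(8/12) + (1/2)(9/12) = 331/504.

331/504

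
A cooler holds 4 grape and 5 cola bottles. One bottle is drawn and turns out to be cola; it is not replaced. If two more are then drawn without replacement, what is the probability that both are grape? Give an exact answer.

3/14

With the first bottle removed, 4 grape remain out of 8.
P = 4/8 × 3/7 = 12/56 = 3/14.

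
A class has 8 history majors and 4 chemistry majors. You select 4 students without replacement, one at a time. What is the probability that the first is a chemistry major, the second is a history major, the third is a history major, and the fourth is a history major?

Each draw changes the counts, so multiply the conditional probabilities along the sequence:
P = 4/12 × 8/11 × 7/10 × 6/9 = 1344/11880 = 56/495.

56/495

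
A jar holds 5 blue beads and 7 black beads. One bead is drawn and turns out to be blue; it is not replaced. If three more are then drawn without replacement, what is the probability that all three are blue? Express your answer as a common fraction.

With the first bead removed, 4 blue remain out of 11.
P = 4/11 × 3/10 × 2/9 = 24/990 = 4/165.

4/165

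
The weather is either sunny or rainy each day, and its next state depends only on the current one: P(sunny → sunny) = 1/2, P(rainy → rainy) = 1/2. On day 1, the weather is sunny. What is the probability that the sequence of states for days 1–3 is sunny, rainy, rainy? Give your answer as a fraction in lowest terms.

1/4

Day 1 is given. For each transition, use the conditional probability from the current state:
P(rainy | sunny) = 1/2; P(rainy | rainy) = 1/2.
P = 1/2 × 1/2 = 1/4.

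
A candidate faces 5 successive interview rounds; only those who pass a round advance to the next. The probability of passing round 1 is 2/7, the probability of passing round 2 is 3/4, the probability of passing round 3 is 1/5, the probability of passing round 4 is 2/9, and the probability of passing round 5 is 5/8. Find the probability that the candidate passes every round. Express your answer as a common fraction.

1/168

The events are sequential, so multiply the conditional probabilities:
P = 2/7 × 3/4 × 1/5 × 2/9 × 5/8 = 60/10080 = 1/168.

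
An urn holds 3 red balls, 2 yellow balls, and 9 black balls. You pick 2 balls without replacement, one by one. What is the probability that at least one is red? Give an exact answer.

36/91

P(no red) = 11/14 × 10/13 = 110/182 = 55/91.
P(at least one) = 1 − 55/91 = 36/91.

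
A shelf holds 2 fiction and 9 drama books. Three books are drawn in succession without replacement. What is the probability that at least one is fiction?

27/55

P(no fiction) = 9/11 × 8/10 × 7/9 = 504/990 = 28/55.
P(at least one) = 1 − 28/55 = 27/55.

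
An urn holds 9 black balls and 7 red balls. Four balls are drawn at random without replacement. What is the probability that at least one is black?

51/52

P(no black) = 7/16 × 6/15 × 5/14 × 4/13 = 840/43680 = 1/52.
P(at least one) = 1 − 1/52 = 51/52.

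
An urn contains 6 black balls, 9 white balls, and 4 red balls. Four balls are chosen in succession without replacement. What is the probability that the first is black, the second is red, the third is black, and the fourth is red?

Multiply the probability of each draw given the previous ones:
P = 6/19 × 4/18 × 5/17 × 3/16 = 360/93024 = 5/1292.

5/1292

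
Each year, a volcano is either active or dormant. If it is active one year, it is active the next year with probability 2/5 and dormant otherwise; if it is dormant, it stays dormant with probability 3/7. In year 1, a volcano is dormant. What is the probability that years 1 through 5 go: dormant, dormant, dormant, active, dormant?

Year 1 is given. For each transition, use the conditional probability from the current state:
P(dormant | dormant) = 3/7; P(dormant | dormant) = 3/7; P(active | dormant) = 4/7; P(dormant | active) = 3/5.
P = 3/7 × 3/7 × 4/7 × 3/5 = 108/1715.

108/1715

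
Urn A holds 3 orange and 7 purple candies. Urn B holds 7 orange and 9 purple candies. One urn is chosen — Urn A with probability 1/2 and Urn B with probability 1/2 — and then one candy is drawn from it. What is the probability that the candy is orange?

From Urn A: P(orange) = 3/10.
From Urn B: P(orange) = 7/16.
Total probability = (1/2)(3/10) + (1/2)(7/16) = 59/160.

59/160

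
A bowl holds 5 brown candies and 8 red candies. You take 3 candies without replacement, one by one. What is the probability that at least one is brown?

P(no brown) = 8/13 × 7/12 × 6/11 = 336/1716 = 28/143.
P(at least one) = 1 − 28/143 = 115/143.

115/143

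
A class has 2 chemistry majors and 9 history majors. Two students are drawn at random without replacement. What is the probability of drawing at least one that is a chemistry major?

P(no chemistry majors) = 9/11 × 8/10 = 72/110 = 36/55.
P(at least one) = 1 − 36/55 = 19/55.

19/55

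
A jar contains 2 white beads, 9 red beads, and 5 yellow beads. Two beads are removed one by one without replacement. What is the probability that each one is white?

P(all white) = 2/16 × 1/15 = 2/240 = 1/120.

1/120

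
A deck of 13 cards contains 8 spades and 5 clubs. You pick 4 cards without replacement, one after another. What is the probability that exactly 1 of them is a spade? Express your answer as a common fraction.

16/143

One ordering (a spade drawn first) has probability 8/13 × 5/12 × 4/11 × 3/10 = 480/17160 = 4/143.
There are C(4,1) = 4 such orderings, each equally likely, so P = 4 × 4/143 = 16/143.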